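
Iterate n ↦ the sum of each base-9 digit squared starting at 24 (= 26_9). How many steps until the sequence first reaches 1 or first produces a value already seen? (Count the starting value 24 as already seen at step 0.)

8

24 = (2,6)_9 → 2² + 6² = 40
40 = (4,4)_9 → 4² + 4² = 32
32 = (3,5)_9 → 3² + 5² = 34
34 = (3,7)_9 → 3² + 7² = 58
58 = (6,4)_9 → 6² + 4² = 52
52 = (5,7)_9 → 5² + 7² = 74
74 = (8,2)_9 → 8² + 2² = 68
68 = (7,5)_9 → 7² + 5² = 74  — 74 repeats.
That took 8 steps.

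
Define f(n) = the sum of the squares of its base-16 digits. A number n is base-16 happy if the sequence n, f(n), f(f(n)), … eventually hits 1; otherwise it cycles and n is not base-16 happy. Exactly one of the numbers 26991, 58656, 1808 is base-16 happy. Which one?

26991: 26991 → 378 → 150 → 117 → 74 → 116 → 65 → 17 → 2 → 4 → 16 → 1  — reaches 1 (base-16 happy)
58656: 58656 → 225 → 197 → 169 → 181 → 146 → 85 → 50 → 13 → 169  — repeats 169 (not base-16 happy)
1808: 1808 → 50 → 13 → 169 → 181 → 146 → 85 → 50  — repeats 50 (not base-16 happy)

26991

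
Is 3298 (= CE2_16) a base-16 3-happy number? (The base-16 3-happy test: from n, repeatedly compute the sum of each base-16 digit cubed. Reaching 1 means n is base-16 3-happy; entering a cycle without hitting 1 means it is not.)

base-16 3-happy

3298 = (12,14,2)_16 → 12³ + 14³ + 2³ = 1728 + 2744 + 8 = 4480
4480 = (1,1,8,0)_16 → 1³ + 1³ + 8³ + 0³ = 1 + 1 + 512 + 0 = 514
514 = (2,0,2)_16 → 2³ + 0³ + 2³ = 8 + 0 + 8 = 16
16 = (1,0)_16 → 1³ + 0³ = 1 + 0 = 1  — reached 1.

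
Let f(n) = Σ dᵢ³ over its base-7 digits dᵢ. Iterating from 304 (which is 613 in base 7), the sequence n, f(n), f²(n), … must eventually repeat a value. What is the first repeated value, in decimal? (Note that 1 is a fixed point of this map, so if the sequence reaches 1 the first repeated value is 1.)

244

304 = (6,1,3)_7 → 6³ + 1³ + 3³ = 216 + 1 + 27 = 244
244 = (4,6,6)_7 → 4³ + 6³ + 6³ = 64 + 216 + 216 = 496
496 = (1,3,0,6)_7 → 1³ + 3³ + 0³ + 6³ = 1 + 27 + 0 + 216 = 244  — 244 already appeared earlier.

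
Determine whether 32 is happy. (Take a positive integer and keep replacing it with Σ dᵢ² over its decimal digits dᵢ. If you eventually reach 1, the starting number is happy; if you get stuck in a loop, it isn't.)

32 → 13
13 → 10
10 → 1  — reached 1.

happy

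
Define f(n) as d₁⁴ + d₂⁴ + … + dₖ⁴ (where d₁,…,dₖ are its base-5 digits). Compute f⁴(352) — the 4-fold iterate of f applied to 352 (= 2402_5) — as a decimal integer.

338

352 = (2,4,0,2)_5 → 2⁴ + 4⁴ + 0⁴ + 2⁴ = 288
288 = (2,1,2,3)_5 → 2⁴ + 1⁴ + 2⁴ + 3⁴ = 114
114 = (4,2,4)_5 → 4⁴ + 2⁴ + 4⁴ = 528
528 = (4,1,0,3)_5 → 4⁴ + 1⁴ + 0⁴ + 3⁴ = 338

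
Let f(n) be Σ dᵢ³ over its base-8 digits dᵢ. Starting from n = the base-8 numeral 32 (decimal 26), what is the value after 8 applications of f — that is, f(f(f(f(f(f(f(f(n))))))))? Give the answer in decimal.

26 = (3,2)_8 → 3³ + 2³ = 27 + 8 = 35
35 = (4,3)_8 → 4³ + 3³ = 64 + 27 = 91
91 = (1,3,3)_8 → 1³ + 3³ + 3³ = 1 + 27 + 27 = 55
55 = (6,7)_8 → 6³ + 7³ = 216 + 343 = 559
559 = (1,0,5,7)_8 → 1³ + 0³ + 5³ + 7³ = 1 + 0 + 125 + 343 = 469
469 = (7,2,5)_8 → 7³ + 2³ + 5³ = 343 + 8 + 125 = 476
476 = (7,3,4)_8 → 7³ + 3³ + 4³ = 343 + 27 + 64 = 434
434 = (6,6,2)_8 → 6³ + 6³ + 2³ = 216 + 216 + 8 = 440

440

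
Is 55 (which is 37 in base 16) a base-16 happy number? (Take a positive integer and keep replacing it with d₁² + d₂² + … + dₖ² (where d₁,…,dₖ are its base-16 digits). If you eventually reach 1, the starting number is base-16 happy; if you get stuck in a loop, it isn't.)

55 = (3,7)_16 → 58
58 = (3,10)_16 → 109
109 = (6,13)_16 → 205
205 = (12,13)_16 → 313
313 = (1,3,9)_16 → 91
91 = (5,11)_16 → 146
146 = (9,2)_16 → 85
85 = (5,5)_16 → 50
50 = (3,2)_16 → 13
13 = (13)_16 → 169
169 = (10,9)_16 → 181
181 = (11,5)_16 → 146  — 146 already seen; the sequence cycles without reaching 1.

not base-16 happy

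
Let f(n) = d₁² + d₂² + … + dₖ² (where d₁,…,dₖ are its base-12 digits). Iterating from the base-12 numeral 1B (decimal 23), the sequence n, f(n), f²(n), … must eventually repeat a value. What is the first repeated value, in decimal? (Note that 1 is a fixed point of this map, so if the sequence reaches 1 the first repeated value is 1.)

104

23 = (1,11)_12 → 1² + 11² = 122
122 = (10,2)_12 → 10² + 2² = 104
104 = (8,8)_12 → 8² + 8² = 128
128 = (10,8)_12 → 10² + 8² = 164
164 = (1,1,8)_12 → 1² + 1² + 8² = 66
66 = (5,6)_12 → 5² + 6² = 61
61 = (5,1)_12 → 5² + 1² = 26
26 = (2,2)_12 → 2² + 2² = 8
8 = (8)_12 → 8² = 64
64 = (5,4)_12 → 5² + 4² = 41
41 = (3,5)_12 → 3² + 5² = 34
34 = (2,10)_12 → 2² + 10² = 104  — 104 already appeared earlier.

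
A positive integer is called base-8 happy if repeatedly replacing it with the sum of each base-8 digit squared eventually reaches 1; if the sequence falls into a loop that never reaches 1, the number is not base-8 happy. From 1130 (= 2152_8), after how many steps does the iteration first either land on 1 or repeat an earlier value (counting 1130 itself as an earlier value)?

3

1130 = (2,1,5,2)_8 → 2² + 1² + 5² + 2² = 34
34 = (4,2)_8 → 4² + 2² = 20
20 = (2,4)_8 → 2² + 4² = 20  — 20 repeats.
That took 3 steps.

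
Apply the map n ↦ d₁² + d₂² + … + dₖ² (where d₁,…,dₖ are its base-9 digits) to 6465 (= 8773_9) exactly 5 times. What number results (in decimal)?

6465 = (8,7,7,3)_9 → 8² + 7² + 7² + 3² = 171
171 = (2,1,0)_9 → 2² + 1² + 0² = 5
5 = (5)_9 → 5² = 25
25 = (2,7)_9 → 2² + 7² = 53
53 = (5,8)_9 → 5² + 8² = 89

89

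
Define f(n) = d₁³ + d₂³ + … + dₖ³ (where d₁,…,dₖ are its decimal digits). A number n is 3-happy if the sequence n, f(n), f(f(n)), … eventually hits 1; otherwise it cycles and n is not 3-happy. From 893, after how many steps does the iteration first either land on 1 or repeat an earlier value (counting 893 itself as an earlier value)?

893 → 8³ + 9³ + 3³ = 512 + 729 + 27 = 1268
1268 → 1³ + 2³ + 6³ + 8³ = 1 + 8 + 216 + 512 = 737
737 → 7³ + 3³ + 7³ = 343 + 27 + 343 = 713
713 → 7³ + 1³ + 3³ = 343 + 1 + 27 = 371
371 → 3³ + 7³ + 1³ = 27 + 343 + 1 = 371  — 371 repeats.
That took 5 steps.

5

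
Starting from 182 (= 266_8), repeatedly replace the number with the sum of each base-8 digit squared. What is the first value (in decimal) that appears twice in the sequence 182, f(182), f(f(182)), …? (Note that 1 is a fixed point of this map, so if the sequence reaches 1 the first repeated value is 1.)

1

182 = (2,6,6)_8 → 2² + 6² + 6² = 4 + 36 + 36 = 76
76 = (1,1,4)_8 → 1² + 1² + 4² = 1 + 1 + 16 = 18
18 = (2,2)_8 → 2² + 2² = 4 + 4 = 8
8 = (1,0)_8 → 1² + 0² = 1 + 0 = 1  — reached the fixed point 1.
1 → 1, so 1 is the first repeated value.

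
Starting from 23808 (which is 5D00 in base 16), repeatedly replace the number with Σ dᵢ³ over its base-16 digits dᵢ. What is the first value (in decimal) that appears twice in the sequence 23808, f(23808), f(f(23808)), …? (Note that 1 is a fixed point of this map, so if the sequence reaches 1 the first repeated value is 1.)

23808 = (5,13,0,0)_16 → 5³ + 13³ + 0³ + 0³ = 2322
2322 = (9,1,2)_16 → 9³ + 1³ + 2³ = 738
738 = (2,14,2)_16 → 2³ + 14³ + 2³ = 2760
2760 = (10,12,8)_16 → 10³ + 12³ + 8³ = 3240
3240 = (12,10,8)_16 → 12³ + 10³ + 8³ = 3240  — 3240 already appeared earlier.

3240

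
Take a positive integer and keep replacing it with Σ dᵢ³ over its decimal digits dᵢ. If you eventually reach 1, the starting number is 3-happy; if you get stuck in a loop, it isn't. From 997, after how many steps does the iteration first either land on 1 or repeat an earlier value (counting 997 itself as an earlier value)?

6

997 → 9³ + 9³ + 7³ = 1801
1801 → 1³ + 8³ + 0³ + 1³ = 514
514 → 5³ + 1³ + 4³ = 190
190 → 1³ + 9³ + 0³ = 730
730 → 7³ + 3³ + 0³ = 370
370 → 3³ + 7³ + 0³ = 370  — 370 repeats.
That took 6 steps.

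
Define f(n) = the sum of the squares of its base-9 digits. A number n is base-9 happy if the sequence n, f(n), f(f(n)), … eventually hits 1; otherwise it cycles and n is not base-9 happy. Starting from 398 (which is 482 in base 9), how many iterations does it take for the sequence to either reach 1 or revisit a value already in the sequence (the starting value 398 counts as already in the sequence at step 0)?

7

398 = (4,8,2)_9 → 4² + 8² + 2² = 16 + 64 + 4 = 84
84 = (1,0,3)_9 → 1² + 0² + 3² = 1 + 0 + 9 = 10
10 = (1,1)_9 → 1² + 1² = 1 + 1 = 2
2 = (2)_9 → 2² = 4
4 = (4)_9 → 4² = 16
16 = (1,7)_9 → 1² + 7² = 1 + 49 = 50
50 = (5,5)_9 → 5² + 5² = 25 + 25 = 50  — 50 repeats.
That took 7 steps.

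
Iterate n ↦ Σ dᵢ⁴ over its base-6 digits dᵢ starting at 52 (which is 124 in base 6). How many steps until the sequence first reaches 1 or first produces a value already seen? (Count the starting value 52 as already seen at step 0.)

10

52 = (1,2,4)_6 → 273
273 = (1,1,3,3)_6 → 164
164 = (4,3,2)_6 → 353
353 = (1,3,4,5)_6 → 963
963 = (4,2,4,3)_6 → 609
609 = (2,4,5,3)_6 → 978
978 = (4,3,1,0)_6 → 338
338 = (1,3,2,2)_6 → 114
114 = (3,1,0)_6 → 82
82 = (2,1,4)_6 → 273  — 273 repeats.
That took 10 steps.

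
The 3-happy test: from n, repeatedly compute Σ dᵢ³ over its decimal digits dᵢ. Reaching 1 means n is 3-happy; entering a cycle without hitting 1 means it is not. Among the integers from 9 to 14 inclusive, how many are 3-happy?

9: 9 → 729 → 1080 → 513 → 153 → 153  (repeats 153)
10: 10 → 1  (reaches 1)
11: 11 → 2 → 8 → 512 → 134 → 92 → 737 → 713 → 371 → 371  (repeats 371)
12: 12 → 9 → 729 → 1080 → 513 → 153 → 153  (repeats 153)
13: 13 → 28 → 520 → 133 → 55 → 250 → 133  (repeats 133)
14: 14 → 65 → 341 → 92 → 737 → 713 → 371 → 371  (repeats 371)
3-happy: 10

1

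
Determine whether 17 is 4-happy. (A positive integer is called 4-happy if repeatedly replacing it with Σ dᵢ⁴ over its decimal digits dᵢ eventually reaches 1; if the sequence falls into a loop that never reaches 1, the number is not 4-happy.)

17 → 1⁴ + 7⁴ = 2402
2402 → 2⁴ + 4⁴ + 0⁴ + 2⁴ = 288
288 → 2⁴ + 8⁴ + 8⁴ = 8208
8208 → 8⁴ + 2⁴ + 0⁴ + 8⁴ = 8208  — 8208 already seen; the sequence cycles without reaching 1.

not 4-happy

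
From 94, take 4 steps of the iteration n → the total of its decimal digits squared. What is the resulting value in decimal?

1

94 → 97
97 → 130
130 → 10
10 → 1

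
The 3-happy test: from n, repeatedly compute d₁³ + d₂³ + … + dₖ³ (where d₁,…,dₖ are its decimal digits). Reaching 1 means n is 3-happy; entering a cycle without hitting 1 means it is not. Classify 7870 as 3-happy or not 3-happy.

7870 → 7³ + 8³ + 7³ + 0³ = 343 + 512 + 343 + 0 = 1198
1198 → 1³ + 1³ + 9³ + 8³ = 1 + 1 + 729 + 512 = 1243
1243 → 1³ + 2³ + 4³ + 3³ = 1 + 8 + 64 + 27 = 100
100 → 1³ + 0³ + 0³ = 1 + 0 + 0 = 1  — reached 1.

3-happy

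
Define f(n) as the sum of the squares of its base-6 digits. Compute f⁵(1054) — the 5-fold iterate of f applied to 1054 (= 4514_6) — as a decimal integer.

1054 = (4,5,1,4)_6 → 4² + 5² + 1² + 4² = 16 + 25 + 1 + 16 = 58
58 = (1,3,4)_6 → 1² + 3² + 4² = 1 + 9 + 16 = 26
26 = (4,2)_6 → 4² + 2² = 16 + 4 = 20
20 = (3,2)_6 → 3² + 2² = 9 + 4 = 13
13 = (2,1)_6 → 2² + 1² = 4 + 1 = 5

5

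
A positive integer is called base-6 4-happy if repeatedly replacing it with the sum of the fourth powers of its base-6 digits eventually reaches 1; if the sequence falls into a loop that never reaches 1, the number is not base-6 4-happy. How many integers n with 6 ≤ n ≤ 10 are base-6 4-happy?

6: 6 → 1  — base-6 4-happy
7: 7 → 2 → 16 → 272 → 99 → 353 → 963 → 609 → 978 → 338 → 114 → 82 → 273 → 164 → 353  — not base-6 4-happy
8: 8 → 17 → 641 → 1522 → 259 → 4 → 256 → 258 → 3 → 81 → 98 → 288 → 17  — not base-6 4-happy
9: 9 → 82 → 273 → 164 → 353 → 963 → 609 → 978 → 338 → 114 → 82  — not base-6 4-happy
10: 10 → 257 → 627 → 738 → 178 → 1137 → 788 → 803 → 963 → 609 → 978 → 338 → 114 → 82 → 273 → 164 → 353 → 963  — not base-6 4-happy
base-6 4-happy: 6

1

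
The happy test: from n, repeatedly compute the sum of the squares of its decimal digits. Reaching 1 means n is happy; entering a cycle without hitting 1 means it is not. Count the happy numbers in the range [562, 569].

562: 562 → 65 → 61 → 37 → 58 → 89 → 145 → 42 → 20 → 4 → 16 → 37  — not happy
563: 563 → 70 → 49 → 97 → 130 → 10 → 1  — happy
564: 564 → 77 → 98 → 145 → 42 → 20 → 4 → 16 → 37 → 58 → 89 → 145  — not happy
565: 565 → 86 → 100 → 1  — happy
566: 566 → 97 → 130 → 10 → 1  — happy
567: 567 → 110 → 2 → 4 → 16 → 37 → 58 → 89 → 145 → 42 → 20 → 4  — not happy
568: 568 → 125 → 30 → 9 → 81 → 65 → 61 → 37 → 58 → 89 → 145 → 42 → 20 → 4 → 16 → 37  — not happy
569: 569 → 142 → 21 → 5 → 25 → 29 → 85 → 89 → 145 → 42 → 20 → 4 → 16 → 37 → 58 → 89  — not happy
happy: 563, 565, 566

3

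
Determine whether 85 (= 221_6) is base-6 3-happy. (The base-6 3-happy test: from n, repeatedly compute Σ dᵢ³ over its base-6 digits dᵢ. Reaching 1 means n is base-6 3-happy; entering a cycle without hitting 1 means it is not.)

base-6 3-happy

85 = (2,2,1)_6 → 17
17 = (2,5)_6 → 133
133 = (3,4,1)_6 → 92
92 = (2,3,2)_6 → 43
43 = (1,1,1)_6 → 3
3 = (3)_6 → 27
27 = (4,3)_6 → 91
91 = (2,3,1)_6 → 36
36 = (1,0,0)_6 → 1  — reached 1.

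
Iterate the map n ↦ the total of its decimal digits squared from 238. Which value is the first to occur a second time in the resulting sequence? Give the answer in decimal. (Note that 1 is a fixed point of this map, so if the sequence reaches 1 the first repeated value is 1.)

145

238 → 2² + 3² + 8² = 77
77 → 7² + 7² = 98
98 → 9² + 8² = 145
145 → 1² + 4² + 5² = 42
42 → 4² + 2² = 20
20 → 2² + 0² = 4
4 → 4² = 16
16 → 1² + 6² = 37
37 → 3² + 7² = 58
58 → 5² + 8² = 89
89 → 8² + 9² = 145  — 145 already appeared earlier.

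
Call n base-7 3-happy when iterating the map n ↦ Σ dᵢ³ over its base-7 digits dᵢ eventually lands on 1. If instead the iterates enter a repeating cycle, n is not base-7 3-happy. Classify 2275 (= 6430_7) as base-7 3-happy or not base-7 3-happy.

2275 = (6,4,3,0)_7 → 6³ + 4³ + 3³ + 0³ = 307
307 = (6,1,6)_7 → 6³ + 1³ + 6³ = 433
433 = (1,1,5,6)_7 → 1³ + 1³ + 5³ + 6³ = 343
343 = (1,0,0,0)_7 → 1³ + 0³ + 0³ + 0³ = 1  — reached 1.

base-7 3-happy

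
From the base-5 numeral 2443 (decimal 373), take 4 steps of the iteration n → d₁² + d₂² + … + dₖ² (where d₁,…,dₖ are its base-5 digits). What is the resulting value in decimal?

13

373 = (2,4,4,3)_5 → 2² + 4² + 4² + 3² = 45
45 = (1,4,0)_5 → 1² + 4² + 0² = 17
17 = (3,2)_5 → 3² + 2² = 13
13 = (2,3)_5 → 2² + 3² = 13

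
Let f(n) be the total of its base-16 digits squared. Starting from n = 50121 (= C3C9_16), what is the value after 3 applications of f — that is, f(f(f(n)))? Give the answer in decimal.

50121 = (12,3,12,9)_16 → 12² + 3² + 12² + 9² = 378
378 = (1,7,10)_16 → 1² + 7² + 10² = 150
150 = (9,6)_16 → 9² + 6² = 117

117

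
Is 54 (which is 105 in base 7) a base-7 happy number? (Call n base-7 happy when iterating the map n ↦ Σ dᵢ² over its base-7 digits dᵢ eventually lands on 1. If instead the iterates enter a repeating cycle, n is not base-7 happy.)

54 = (1,0,5)_7 → 1² + 0² + 5² = 26
26 = (3,5)_7 → 3² + 5² = 34
34 = (4,6)_7 → 4² + 6² = 52
52 = (1,0,3)_7 → 1² + 0² + 3² = 10
10 = (1,3)_7 → 1² + 3² = 10  — 10 already seen; the sequence cycles without reaching 1.

not base-7 happy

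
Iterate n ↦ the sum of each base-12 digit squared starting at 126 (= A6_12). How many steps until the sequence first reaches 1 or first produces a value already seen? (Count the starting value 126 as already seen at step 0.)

6

126 = (10,6)_12 → 136
136 = (11,4)_12 → 137
137 = (11,5)_12 → 146
146 = (1,0,2)_12 → 5
5 = (5)_12 → 25
25 = (2,1)_12 → 5  — 5 repeats.
That took 6 steps.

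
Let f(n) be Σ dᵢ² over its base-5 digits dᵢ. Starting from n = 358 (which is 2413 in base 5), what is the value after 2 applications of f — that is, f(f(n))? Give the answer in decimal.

358 = (2,4,1,3)_5 → 2² + 4² + 1² + 3² = 30
30 = (1,1,0)_5 → 1² + 1² + 0² = 2

2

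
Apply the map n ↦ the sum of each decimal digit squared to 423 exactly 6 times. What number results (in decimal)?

423 → 4² + 2² + 3² = 16 + 4 + 9 = 29
29 → 2² + 9² = 4 + 81 = 85
85 → 8² + 5² = 64 + 25 = 89
89 → 8² + 9² = 64 + 81 = 145
145 → 1² + 4² + 5² = 1 + 16 + 25 = 42
42 → 4² + 2² = 16 + 4 = 20

20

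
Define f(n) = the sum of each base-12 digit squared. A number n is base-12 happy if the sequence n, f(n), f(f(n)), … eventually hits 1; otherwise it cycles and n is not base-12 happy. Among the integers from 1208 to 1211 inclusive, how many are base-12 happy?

1

1208: 1208 → 144 → 1  — base-12 happy
1209: 1209 → 161 → 27 → 13 → 2 → 4 → 16 → 17 → 26 → 8 → 64 → 41 → 34 → 104 → 128 → 164 → 66 → 61 → 26  — not base-12 happy
1210: 1210 → 180 → 10 → 100 → 80 → 100  — not base-12 happy
1211: 1211 → 201 → 98 → 68 → 89 → 74 → 40 → 25 → 5 → 25  — not base-12 happy
base-12 happy: 1208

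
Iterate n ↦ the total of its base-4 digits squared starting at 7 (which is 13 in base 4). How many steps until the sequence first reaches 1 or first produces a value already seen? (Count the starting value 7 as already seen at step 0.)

7 = (1,3)_4 → 1² + 3² = 10
10 = (2,2)_4 → 2² + 2² = 8
8 = (2,0)_4 → 2² + 0² = 4
4 = (1,0)_4 → 1² + 0² = 1  — reached 1.
That took 4 steps.

4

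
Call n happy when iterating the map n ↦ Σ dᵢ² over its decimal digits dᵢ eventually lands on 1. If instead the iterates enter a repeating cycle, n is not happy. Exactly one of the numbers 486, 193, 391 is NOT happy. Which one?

486: 486 → 116 → 38 → 73 → 58 → 89 → 145 → 42 → 20 → 4 → 16 → 37 → 58  — repeats 58 (not happy)
193: 193 → 91 → 82 → 68 → 100 → 1  — reaches 1 (happy)
391: 391 → 91 → 82 → 68 → 100 → 1  — reaches 1 (happy)

486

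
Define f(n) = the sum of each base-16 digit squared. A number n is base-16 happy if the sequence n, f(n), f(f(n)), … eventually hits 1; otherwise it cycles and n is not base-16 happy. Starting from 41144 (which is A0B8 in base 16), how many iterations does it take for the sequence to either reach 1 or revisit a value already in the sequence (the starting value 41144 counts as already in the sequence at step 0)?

41144 = (10,0,11,8)_16 → 10² + 0² + 11² + 8² = 100 + 0 + 121 + 64 = 285
285 = (1,1,13)_16 → 1² + 1² + 13² = 1 + 1 + 169 = 171
171 = (10,11)_16 → 10² + 11² = 100 + 121 = 221
221 = (13,13)_16 → 13² + 13² = 169 + 169 = 338
338 = (1,5,2)_16 → 1² + 5² + 2² = 1 + 25 + 4 = 30
30 = (1,14)_16 → 1² + 14² = 1 + 196 = 197
197 = (12,5)_16 → 12² + 5² = 144 + 25 = 169
169 = (10,9)_16 → 10² + 9² = 100 + 81 = 181
181 = (11,5)_16 → 11² + 5² = 121 + 25 = 146
146 = (9,2)_16 → 9² + 2² = 81 + 4 = 85
85 = (5,5)_16 → 5² + 5² = 25 + 25 = 50
50 = (3,2)_16 → 3² + 2² = 9 + 4 = 13
13 = (13)_16 → 13² = 169  — 169 repeats.
That took 13 steps.

13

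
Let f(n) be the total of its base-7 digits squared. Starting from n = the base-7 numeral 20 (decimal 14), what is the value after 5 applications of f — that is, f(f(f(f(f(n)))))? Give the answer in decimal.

14 = (2,0)_7 → 2² + 0² = 4 + 0 = 4
4 = (4)_7 → 4² = 16
16 = (2,2)_7 → 2² + 2² = 4 + 4 = 8
8 = (1,1)_7 → 1² + 1² = 1 + 1 = 2
2 = (2)_7 → 2² = 4

4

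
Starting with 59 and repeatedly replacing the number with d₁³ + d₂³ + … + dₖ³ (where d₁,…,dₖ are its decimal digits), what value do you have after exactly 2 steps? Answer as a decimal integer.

59 → 5³ + 9³ = 854
854 → 8³ + 5³ + 4³ = 701

701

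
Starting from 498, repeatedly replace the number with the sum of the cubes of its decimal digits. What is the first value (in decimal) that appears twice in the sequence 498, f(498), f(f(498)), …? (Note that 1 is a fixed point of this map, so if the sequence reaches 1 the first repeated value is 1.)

498 → 4³ + 9³ + 8³ = 1305
1305 → 1³ + 3³ + 0³ + 5³ = 153
153 → 1³ + 5³ + 3³ = 153  — 153 already appeared earlier.

153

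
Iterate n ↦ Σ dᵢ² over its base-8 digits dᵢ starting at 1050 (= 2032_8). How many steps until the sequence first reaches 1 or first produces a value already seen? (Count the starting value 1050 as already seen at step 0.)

5

1050 = (2,0,3,2)_8 → 2² + 0² + 3² + 2² = 4 + 0 + 9 + 4 = 17
17 = (2,1)_8 → 2² + 1² = 4 + 1 = 5
5 = (5)_8 → 5² = 25
25 = (3,1)_8 → 3² + 1² = 9 + 1 = 10
10 = (1,2)_8 → 1² + 2² = 1 + 4 = 5  — 5 repeats.
That took 5 steps.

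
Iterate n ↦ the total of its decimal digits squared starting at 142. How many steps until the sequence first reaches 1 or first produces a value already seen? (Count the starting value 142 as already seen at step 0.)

14

142 → 21
21 → 5
5 → 25
25 → 29
29 → 85
85 → 89
89 → 145
145 → 42
42 → 20
20 → 4
4 → 16
16 → 37
37 → 58
58 → 89  — 89 repeats.
That took 14 steps.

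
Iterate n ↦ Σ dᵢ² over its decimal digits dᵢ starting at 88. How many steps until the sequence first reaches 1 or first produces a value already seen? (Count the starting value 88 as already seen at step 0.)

15

88 → 8² + 8² = 64 + 64 = 128
128 → 1² + 2² + 8² = 1 + 4 + 64 = 69
69 → 6² + 9² = 36 + 81 = 117
117 → 1² + 1² + 7² = 1 + 1 + 49 = 51
51 → 5² + 1² = 25 + 1 = 26
26 → 2² + 6² = 4 + 36 = 40
40 → 4² + 0² = 16 + 0 = 16
16 → 1² + 6² = 1 + 36 = 37
37 → 3² + 7² = 9 + 49 = 58
58 → 5² + 8² = 25 + 64 = 89
89 → 8² + 9² = 64 + 81 = 145
145 → 1² + 4² + 5² = 1 + 16 + 25 = 42
42 → 4² + 2² = 16 + 4 = 20
20 → 2² + 0² = 4 + 0 = 4
4 → 4² = 16  — 16 repeats.
That took 15 steps.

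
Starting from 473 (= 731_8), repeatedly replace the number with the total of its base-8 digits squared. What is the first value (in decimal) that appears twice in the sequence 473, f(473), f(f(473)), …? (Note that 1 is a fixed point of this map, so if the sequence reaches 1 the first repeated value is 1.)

473 = (7,3,1)_8 → 7² + 3² + 1² = 49 + 9 + 1 = 59
59 = (7,3)_8 → 7² + 3² = 49 + 9 = 58
58 = (7,2)_8 → 7² + 2² = 49 + 4 = 53
53 = (6,5)_8 → 6² + 5² = 36 + 25 = 61
61 = (7,5)_8 → 7² + 5² = 49 + 25 = 74
74 = (1,1,2)_8 → 1² + 1² + 2² = 1 + 1 + 4 = 6
6 = (6)_8 → 6² = 36
36 = (4,4)_8 → 4² + 4² = 16 + 16 = 32
32 = (4,0)_8 → 4² + 0² = 16 + 0 = 16
16 = (2,0)_8 → 2² + 0² = 4 + 0 = 4
4 = (4)_8 → 4² = 16  — 16 already appeared earlier.

16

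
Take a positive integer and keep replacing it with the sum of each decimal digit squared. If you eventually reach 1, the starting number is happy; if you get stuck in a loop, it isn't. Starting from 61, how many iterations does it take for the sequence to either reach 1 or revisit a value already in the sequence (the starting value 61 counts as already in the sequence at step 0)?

9

61 → 6² + 1² = 37
37 → 3² + 7² = 58
58 → 5² + 8² = 89
89 → 8² + 9² = 145
145 → 1² + 4² + 5² = 42
42 → 4² + 2² = 20
20 → 2² + 0² = 4
4 → 4² = 16
16 → 1² + 6² = 37  — 37 repeats.
That took 9 steps.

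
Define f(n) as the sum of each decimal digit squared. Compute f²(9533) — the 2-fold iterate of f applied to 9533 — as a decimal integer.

9533 → 9² + 5² + 3² + 3² = 81 + 25 + 9 + 9 = 124
124 → 1² + 2² + 4² = 1 + 4 + 16 = 21

21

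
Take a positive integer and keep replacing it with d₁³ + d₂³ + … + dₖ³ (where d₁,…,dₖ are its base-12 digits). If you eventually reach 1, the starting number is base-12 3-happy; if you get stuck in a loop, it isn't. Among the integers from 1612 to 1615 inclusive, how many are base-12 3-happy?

1612: 1612 → 1403 → 2572 → 1190 → 547 → 1099 → 1029 → 1073 → 593 → 190 → 1028 → 856 → 1520 → 1728 → 1  — base-12 3-happy
1613: 1613 → 1464 → 1008 → 343 → 415 → 1351 → 1136 → 1855 → 1344 → 793 → 342 → 288 → 8 → 512 → 755 → 1464  — not base-12 3-happy
1614: 1614 → 1555 → 2072 → 585 → 793 → 342 → 288 → 8 → 512 → 755 → 1464 → 1008 → 343 → 415 → 1351 → 1136 → 1855 → 1344 → 793  — not base-12 3-happy
1615: 1615 → 1682 → 1851 → 1028 → 856 → 1520 → 1728 → 1  — base-12 3-happy
base-12 3-happy: 1612, 1615

2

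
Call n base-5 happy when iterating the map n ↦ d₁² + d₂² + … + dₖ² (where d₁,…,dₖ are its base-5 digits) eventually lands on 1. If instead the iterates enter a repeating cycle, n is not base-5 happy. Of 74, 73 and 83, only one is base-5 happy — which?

74: 74 → 36 → 6 → 2 → 4 → 16 → 10 → 4  — repeats 4 (not base-5 happy)
73: 73 → 29 → 17 → 13 → 13  — repeats 13 (not base-5 happy)
83: 83 → 19 → 25 → 1  — reaches 1 (base-5 happy)

83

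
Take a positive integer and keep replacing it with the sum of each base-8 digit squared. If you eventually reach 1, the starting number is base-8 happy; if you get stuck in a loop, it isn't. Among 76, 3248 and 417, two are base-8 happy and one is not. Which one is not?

417

76: 76 → 18 → 8 → 1  — reaches 1 (base-8 happy)
3248: 3248 → 76 → 18 → 8 → 1  — reaches 1 (base-8 happy)
417: 417 → 53 → 61 → 74 → 6 → 36 → 32 → 16 → 4 → 16  — repeats 16 (not base-8 happy)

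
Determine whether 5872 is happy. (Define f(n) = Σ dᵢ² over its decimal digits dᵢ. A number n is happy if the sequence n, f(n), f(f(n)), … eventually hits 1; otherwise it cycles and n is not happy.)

5872 → 142
142 → 21
21 → 5
5 → 25
25 → 29
29 → 85
85 → 89
89 → 145
145 → 42
42 → 20
20 → 4
4 → 16
16 → 37
37 → 58
58 → 89  — 89 already seen; the sequence cycles without reaching 1.

not happy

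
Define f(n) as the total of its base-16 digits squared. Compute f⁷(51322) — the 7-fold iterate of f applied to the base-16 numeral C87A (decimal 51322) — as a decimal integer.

85

51322 = (12,8,7,10)_16 → 12² + 8² + 7² + 10² = 144 + 64 + 49 + 100 = 357
357 = (1,6,5)_16 → 1² + 6² + 5² = 1 + 36 + 25 = 62
62 = (3,14)_16 → 3² + 14² = 9 + 196 = 205
205 = (12,13)_16 → 12² + 13² = 144 + 169 = 313
313 = (1,3,9)_16 → 1² + 3² + 9² = 1 + 9 + 81 = 91
91 = (5,11)_16 → 5² + 11² = 25 + 121 = 146
146 = (9,2)_16 → 9² + 2² = 81 + 4 = 85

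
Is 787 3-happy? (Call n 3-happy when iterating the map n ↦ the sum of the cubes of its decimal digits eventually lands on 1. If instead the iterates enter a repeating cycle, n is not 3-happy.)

3-happy

787 → 7³ + 8³ + 7³ = 1198
1198 → 1³ + 1³ + 9³ + 8³ = 1243
1243 → 1³ + 2³ + 4³ + 3³ = 100
100 → 1³ + 0³ + 0³ = 1  — reached 1.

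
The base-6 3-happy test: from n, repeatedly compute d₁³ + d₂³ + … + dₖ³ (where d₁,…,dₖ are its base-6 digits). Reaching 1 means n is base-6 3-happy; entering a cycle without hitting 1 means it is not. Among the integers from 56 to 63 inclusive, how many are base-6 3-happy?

56: 56 → 36 → 1  — base-6 3-happy
57: 57 → 55 → 29 → 189 → 153 → 92 → 43 → 3 → 27 → 91 → 36 → 1  — base-6 3-happy
58: 58 → 92 → 43 → 3 → 27 → 91 → 36 → 1  — base-6 3-happy
59: 59 → 153 → 92 → 43 → 3 → 27 → 91 → 36 → 1  — base-6 3-happy
60: 60 → 65 → 190 → 190  — not base-6 3-happy
61: 61 → 66 → 126 → 54 → 28 → 128 → 62 → 73 → 9 → 28  — not base-6 3-happy
62: 62 → 73 → 9 → 28 → 128 → 62  — not base-6 3-happy
63: 63 → 92 → 43 → 3 → 27 → 91 → 36 → 1  — base-6 3-happy
base-6 3-happy: 56, 57, 58, 59, 63

5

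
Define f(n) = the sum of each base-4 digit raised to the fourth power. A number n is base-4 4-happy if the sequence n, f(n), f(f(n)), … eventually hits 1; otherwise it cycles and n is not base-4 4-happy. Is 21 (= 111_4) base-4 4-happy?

21 = (1,1,1)_4 → 1⁴ + 1⁴ + 1⁴ = 1 + 1 + 1 = 3
3 = (3)_4 → 3⁴ = 81
81 = (1,1,0,1)_4 → 1⁴ + 1⁴ + 0⁴ + 1⁴ = 1 + 1 + 0 + 1 = 3  — 3 already seen; the sequence cycles without reaching 1.

not base-4 4-happy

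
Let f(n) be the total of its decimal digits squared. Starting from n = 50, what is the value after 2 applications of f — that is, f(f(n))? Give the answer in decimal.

29

50 → 5² + 0² = 25
25 → 2² + 5² = 29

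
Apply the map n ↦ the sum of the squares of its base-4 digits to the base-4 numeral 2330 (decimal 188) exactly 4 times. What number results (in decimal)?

188 = (2,3,3,0)_4 → 2² + 3² + 3² + 0² = 4 + 9 + 9 + 0 = 22
22 = (1,1,2)_4 → 1² + 1² + 2² = 1 + 1 + 4 = 6
6 = (1,2)_4 → 1² + 2² = 1 + 4 = 5
5 = (1,1)_4 → 1² + 1² = 1 + 1 = 2

2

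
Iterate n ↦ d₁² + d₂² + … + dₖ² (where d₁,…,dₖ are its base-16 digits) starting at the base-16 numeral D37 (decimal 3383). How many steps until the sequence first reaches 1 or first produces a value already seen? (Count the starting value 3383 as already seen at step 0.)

11

3383 = (13,3,7)_16 → 13² + 3² + 7² = 169 + 9 + 49 = 227
227 = (14,3)_16 → 14² + 3² = 196 + 9 = 205
205 = (12,13)_16 → 12² + 13² = 144 + 169 = 313
313 = (1,3,9)_16 → 1² + 3² + 9² = 1 + 9 + 81 = 91
91 = (5,11)_16 → 5² + 11² = 25 + 121 = 146
146 = (9,2)_16 → 9² + 2² = 81 + 4 = 85
85 = (5,5)_16 → 5² + 5² = 25 + 25 = 50
50 = (3,2)_16 → 3² + 2² = 9 + 4 = 13
13 = (13)_16 → 13² = 169
169 = (10,9)_16 → 10² + 9² = 100 + 81 = 181
181 = (11,5)_16 → 11² + 5² = 121 + 25 = 146  — 146 repeats.
That took 11 steps.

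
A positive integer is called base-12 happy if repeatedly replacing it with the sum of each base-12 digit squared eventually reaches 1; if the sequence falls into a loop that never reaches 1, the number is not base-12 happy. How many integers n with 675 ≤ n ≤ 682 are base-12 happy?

675: 675 → 89 → 74 → 40 → 25 → 5 → 25  — not base-12 happy
676: 676 → 96 → 64 → 41 → 34 → 104 → 128 → 164 → 66 → 61 → 26 → 8 → 64  — not base-12 happy
677: 677 → 105 → 145 → 2 → 4 → 16 → 17 → 26 → 8 → 64 → 41 → 34 → 104 → 128 → 164 → 66 → 61 → 26  — not base-12 happy
678: 678 → 116 → 145 → 2 → 4 → 16 → 17 → 26 → 8 → 64 → 41 → 34 → 104 → 128 → 164 → 66 → 61 → 26  — not base-12 happy
679: 679 → 129 → 181 → 11 → 121 → 101 → 89 → 74 → 40 → 25 → 5 → 25  — not base-12 happy
680: 680 → 144 → 1  — base-12 happy
681: 681 → 161 → 27 → 13 → 2 → 4 → 16 → 17 → 26 → 8 → 64 → 41 → 34 → 104 → 128 → 164 → 66 → 61 → 26  — not base-12 happy
682: 682 → 180 → 10 → 100 → 80 → 100  — not base-12 happy
base-12 happy: 680

1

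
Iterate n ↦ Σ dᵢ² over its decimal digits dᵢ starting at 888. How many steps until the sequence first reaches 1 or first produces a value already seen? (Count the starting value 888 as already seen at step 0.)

4

888 → 8² + 8² + 8² = 64 + 64 + 64 = 192
192 → 1² + 9² + 2² = 1 + 81 + 4 = 86
86 → 8² + 6² = 64 + 36 = 100
100 → 1² + 0² + 0² = 1 + 0 + 0 = 1  — reached 1.
That took 4 steps.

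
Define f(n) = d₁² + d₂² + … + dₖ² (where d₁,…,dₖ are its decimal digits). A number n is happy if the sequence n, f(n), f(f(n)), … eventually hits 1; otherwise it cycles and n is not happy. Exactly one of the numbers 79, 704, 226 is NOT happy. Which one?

79: 79 → 130 → 10 → 1  — reaches 1 (happy)
704: 704 → 65 → 61 → 37 → 58 → 89 → 145 → 42 → 20 → 4 → 16 → 37  — repeats 37 (not happy)
226: 226 → 44 → 32 → 13 → 10 → 1  — reaches 1 (happy)

704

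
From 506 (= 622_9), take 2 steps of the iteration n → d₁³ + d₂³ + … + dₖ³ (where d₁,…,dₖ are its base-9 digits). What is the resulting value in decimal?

506 = (6,2,2)_9 → 6³ + 2³ + 2³ = 232
232 = (2,7,7)_9 → 2³ + 7³ + 7³ = 694

694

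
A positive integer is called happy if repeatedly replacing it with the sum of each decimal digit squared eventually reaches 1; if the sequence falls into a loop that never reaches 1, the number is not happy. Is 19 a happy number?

happy

19 → 82
82 → 68
68 → 100
100 → 1  — reached 1.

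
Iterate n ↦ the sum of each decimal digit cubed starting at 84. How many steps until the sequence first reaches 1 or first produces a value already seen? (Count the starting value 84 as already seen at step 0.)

84 → 8³ + 4³ = 576
576 → 5³ + 7³ + 6³ = 684
684 → 6³ + 8³ + 4³ = 792
792 → 7³ + 9³ + 2³ = 1080
1080 → 1³ + 0³ + 8³ + 0³ = 513
513 → 5³ + 1³ + 3³ = 153
153 → 1³ + 5³ + 3³ = 153  — 153 repeats.
That took 7 steps.

7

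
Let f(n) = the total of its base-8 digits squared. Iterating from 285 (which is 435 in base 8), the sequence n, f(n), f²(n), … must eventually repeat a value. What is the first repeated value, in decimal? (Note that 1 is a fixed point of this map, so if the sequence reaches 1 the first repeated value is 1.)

25

285 = (4,3,5)_8 → 50
50 = (6,2)_8 → 40
40 = (5,0)_8 → 25
25 = (3,1)_8 → 10
10 = (1,2)_8 → 5
5 = (5)_8 → 25  — 25 already appeared earlier.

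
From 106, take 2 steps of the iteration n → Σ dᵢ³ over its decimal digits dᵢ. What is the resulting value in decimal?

106 → 1³ + 0³ + 6³ = 217
217 → 2³ + 1³ + 7³ = 352

352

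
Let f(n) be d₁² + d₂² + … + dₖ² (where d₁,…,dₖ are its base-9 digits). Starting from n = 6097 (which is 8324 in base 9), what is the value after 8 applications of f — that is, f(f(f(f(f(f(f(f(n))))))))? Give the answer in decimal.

6097 = (8,3,2,4)_9 → 8² + 3² + 2² + 4² = 93
93 = (1,1,3)_9 → 1² + 1² + 3² = 11
11 = (1,2)_9 → 1² + 2² = 5
5 = (5)_9 → 5² = 25
25 = (2,7)_9 → 2² + 7² = 53
53 = (5,8)_9 → 5² + 8² = 89
89 = (1,0,8)_9 → 1² + 0² + 8² = 65
65 = (7,2)_9 → 7² + 2² = 53

53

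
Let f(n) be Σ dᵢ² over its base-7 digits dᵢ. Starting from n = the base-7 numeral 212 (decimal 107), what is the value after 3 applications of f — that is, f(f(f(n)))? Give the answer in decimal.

25

107 = (2,1,2)_7 → 2² + 1² + 2² = 4 + 1 + 4 = 9
9 = (1,2)_7 → 1² + 2² = 1 + 4 = 5
5 = (5)_7 → 5² = 25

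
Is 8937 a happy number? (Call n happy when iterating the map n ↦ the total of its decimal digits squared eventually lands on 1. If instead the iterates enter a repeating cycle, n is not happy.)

8937 → 8² + 9² + 3² + 7² = 64 + 81 + 9 + 49 = 203
203 → 2² + 0² + 3² = 4 + 0 + 9 = 13
13 → 1² + 3² = 1 + 9 = 10
10 → 1² + 0² = 1 + 0 = 1  — reached 1.

happy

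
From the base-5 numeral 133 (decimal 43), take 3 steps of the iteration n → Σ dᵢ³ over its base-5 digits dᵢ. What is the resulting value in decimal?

65

43 = (1,3,3)_5 → 1³ + 3³ + 3³ = 55
55 = (2,1,0)_5 → 2³ + 1³ + 0³ = 9
9 = (1,4)_5 → 1³ + 4³ = 65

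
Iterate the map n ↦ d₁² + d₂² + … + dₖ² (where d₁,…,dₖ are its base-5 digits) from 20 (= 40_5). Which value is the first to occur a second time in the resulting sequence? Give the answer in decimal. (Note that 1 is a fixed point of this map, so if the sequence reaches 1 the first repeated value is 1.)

16

20 = (4,0)_5 → 4² + 0² = 16 + 0 = 16
16 = (3,1)_5 → 3² + 1² = 9 + 1 = 10
10 = (2,0)_5 → 2² + 0² = 4 + 0 = 4
4 = (4)_5 → 4² = 16  — 16 already appeared earlier.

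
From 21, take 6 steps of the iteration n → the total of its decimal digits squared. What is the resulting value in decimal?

21 → 5
5 → 25
25 → 29
29 → 85
85 → 89
89 → 145

145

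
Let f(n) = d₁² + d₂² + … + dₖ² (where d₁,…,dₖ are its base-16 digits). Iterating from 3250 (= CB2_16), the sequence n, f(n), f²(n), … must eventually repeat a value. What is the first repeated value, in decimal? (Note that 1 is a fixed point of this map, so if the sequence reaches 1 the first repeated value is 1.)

3250 = (12,11,2)_16 → 12² + 11² + 2² = 144 + 121 + 4 = 269
269 = (1,0,13)_16 → 1² + 0² + 13² = 1 + 0 + 169 = 170
170 = (10,10)_16 → 10² + 10² = 100 + 100 = 200
200 = (12,8)_16 → 12² + 8² = 144 + 64 = 208
208 = (13,0)_16 → 13² + 0² = 169 + 0 = 169
169 = (10,9)_16 → 10² + 9² = 100 + 81 = 181
181 = (11,5)_16 → 11² + 5² = 121 + 25 = 146
146 = (9,2)_16 → 9² + 2² = 81 + 4 = 85
85 = (5,5)_16 → 5² + 5² = 25 + 25 = 50
50 = (3,2)_16 → 3² + 2² = 9 + 4 = 13
13 = (13)_16 → 13² = 169  — 169 already appeared earlier.

169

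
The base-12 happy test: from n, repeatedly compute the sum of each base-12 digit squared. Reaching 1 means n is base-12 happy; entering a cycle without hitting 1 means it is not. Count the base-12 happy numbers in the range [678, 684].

1

678: 678 → 116 → 145 → 2 → 4 → 16 → 17 → 26 → 8 → 64 → 41 → 34 → 104 → 128 → 164 → 66 → 61 → 26  (repeats 26)
679: 679 → 129 → 181 → 11 → 121 → 101 → 89 → 74 → 40 → 25 → 5 → 25  (repeats 25)
680: 680 → 144 → 1  (reaches 1)
681: 681 → 161 → 27 → 13 → 2 → 4 → 16 → 17 → 26 → 8 → 64 → 41 → 34 → 104 → 128 → 164 → 66 → 61 → 26  (repeats 26)
682: 682 → 180 → 10 → 100 → 80 → 100  (repeats 100)
683: 683 → 201 → 98 → 68 → 89 → 74 → 40 → 25 → 5 → 25  (repeats 25)
684: 684 → 97 → 65 → 50 → 20 → 65  (repeats 65)
base-12 happy: 680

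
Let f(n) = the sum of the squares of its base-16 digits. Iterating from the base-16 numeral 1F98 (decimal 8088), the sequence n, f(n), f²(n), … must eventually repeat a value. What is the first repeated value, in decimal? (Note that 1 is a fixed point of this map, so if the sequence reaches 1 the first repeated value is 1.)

1

8088 = (1,15,9,8)_16 → 371
371 = (1,7,3)_16 → 59
59 = (3,11)_16 → 130
130 = (8,2)_16 → 68
68 = (4,4)_16 → 32
32 = (2,0)_16 → 4
4 = (4)_16 → 16
16 = (1,0)_16 → 1  — reached the fixed point 1.
1 → 1, so 1 is the first repeated value.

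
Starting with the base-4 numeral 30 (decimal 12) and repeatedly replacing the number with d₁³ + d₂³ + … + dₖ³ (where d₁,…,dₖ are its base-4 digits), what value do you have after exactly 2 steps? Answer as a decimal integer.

36

12 = (3,0)_4 → 3³ + 0³ = 27
27 = (1,2,3)_4 → 1³ + 2³ + 3³ = 36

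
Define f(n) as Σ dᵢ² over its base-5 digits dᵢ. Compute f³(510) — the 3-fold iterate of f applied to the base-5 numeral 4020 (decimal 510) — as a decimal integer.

510 = (4,0,2,0)_5 → 4² + 0² + 2² + 0² = 20
20 = (4,0)_5 → 4² + 0² = 16
16 = (3,1)_5 → 3² + 1² = 10

10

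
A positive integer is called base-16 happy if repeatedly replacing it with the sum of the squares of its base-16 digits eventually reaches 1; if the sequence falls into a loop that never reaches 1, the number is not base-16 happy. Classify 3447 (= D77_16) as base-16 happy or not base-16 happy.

3447 = (13,7,7)_16 → 13² + 7² + 7² = 169 + 49 + 49 = 267
267 = (1,0,11)_16 → 1² + 0² + 11² = 1 + 0 + 121 = 122
122 = (7,10)_16 → 7² + 10² = 49 + 100 = 149
149 = (9,5)_16 → 9² + 5² = 81 + 25 = 106
106 = (6,10)_16 → 6² + 10² = 36 + 100 = 136
136 = (8,8)_16 → 8² + 8² = 64 + 64 = 128
128 = (8,0)_16 → 8² + 0² = 64 + 0 = 64
64 = (4,0)_16 → 4² + 0² = 16 + 0 = 16
16 = (1,0)_16 → 1² + 0² = 1 + 0 = 1  — reached 1.

base-16 happy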